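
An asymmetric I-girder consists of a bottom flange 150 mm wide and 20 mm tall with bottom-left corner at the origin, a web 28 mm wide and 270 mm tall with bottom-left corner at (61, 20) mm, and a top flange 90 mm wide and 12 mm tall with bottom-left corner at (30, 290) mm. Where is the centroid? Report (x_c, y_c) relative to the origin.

x_c = 75.00 mm, y_c = 130.71 mm

bottom flange: A = 150 × 20 = 3000.00, centroid at (75.00, 10.00).
web: A = 28 × 270 = 7560.00, centroid at (75.00, 155.00).
top flange: A = 90 × 12 = 1080.00, centroid at (75.00, 296.00).
ΣA = 11640.00 mm², ΣAx_c = 873000.00 mm³, ΣAy_c = 1521480.00 mm³.
x_c = 873000.00/11640.00 = 75.00 mm; y_c = 1521480.00/11640.00 = 130.71 mm.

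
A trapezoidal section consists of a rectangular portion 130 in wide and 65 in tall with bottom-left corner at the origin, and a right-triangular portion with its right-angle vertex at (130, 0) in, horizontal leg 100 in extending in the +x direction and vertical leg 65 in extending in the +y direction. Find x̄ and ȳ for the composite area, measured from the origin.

x̄ = 92.31 in, ȳ = 29.49 in

rectangular portion: A = 130 × 65 = 8450.00, centroid at (65.00, 32.50).
triangular portion: A = ½·100·65 = 3250.00, centroid at (163.33, 21.67).
ΣA = 11700.00 in²
ΣAx̄ = (8450.00)(65.00) + (3250.00)(163.33) = 1080083.33 in³
ΣAȳ = (8450.00)(32.50) + (3250.00)(21.67) = 345041.67 in³
x̄ = 1080083.33 / 11700.00 = 92.31 in
ȳ = 345041.67 / 11700.00 = 29.49 in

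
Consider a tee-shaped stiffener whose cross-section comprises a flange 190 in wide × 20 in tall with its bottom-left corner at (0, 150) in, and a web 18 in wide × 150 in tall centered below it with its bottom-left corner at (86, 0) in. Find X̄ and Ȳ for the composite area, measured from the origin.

web: A = 18 × 150 = 2700.00, centroid at (95.00, 75.00).
flange: A = 190 × 20 = 3800.00, centroid at (95.00, 160.00).
ΣA = 6500.00 in²
ΣAX̄ = (2700.00)(95.00) + (3800.00)(95.00) = 617500.00 in³
ΣAȲ = (2700.00)(75.00) + (3800.00)(160.00) = 810500.00 in³
X̄ = 617500.00 / 6500.00 = 95.00 in
Ȳ = 810500.00 / 6500.00 = 124.69 in

X̄ = 95.00 in, Ȳ = 124.69 in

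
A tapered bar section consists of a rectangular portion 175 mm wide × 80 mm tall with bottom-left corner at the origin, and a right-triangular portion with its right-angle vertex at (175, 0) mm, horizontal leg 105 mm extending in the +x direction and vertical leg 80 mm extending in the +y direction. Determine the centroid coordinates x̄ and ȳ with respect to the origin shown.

x̄ = 115.77 mm, ȳ = 36.92 mm

rectangular portion: A = 175 × 80 = 14000.00, centroid at (87.50, 40.00).
triangular portion: A = ½·105·80 = 4200.00, centroid at (210.00, 26.67).
ΣA = 18200.00 mm²
ΣAx̄ = (14000.00)(87.50) + (4200.00)(210.00) = 2107000.00 mm³
ΣAȳ = (14000.00)(40.00) + (4200.00)(26.67) = 672000.00 mm³
x̄ = 2107000.00 / 18200.00 = 115.77 mm
ȳ = 672000.00 / 18200.00 = 36.92 mm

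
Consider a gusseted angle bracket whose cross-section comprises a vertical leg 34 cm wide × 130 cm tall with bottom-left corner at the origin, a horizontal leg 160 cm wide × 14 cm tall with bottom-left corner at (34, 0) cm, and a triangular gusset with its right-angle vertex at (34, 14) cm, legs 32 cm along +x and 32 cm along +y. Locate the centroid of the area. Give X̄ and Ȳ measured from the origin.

X̄ = 49.27 cm, Ȳ = 44.01 cm

vertical leg: A = 34 × 130 = 4420.00, centroid at (17.00, 65.00).
horizontal leg: A = 160 × 14 = 2240.00, centroid at (114.00, 7.00).
gusset: A = ½·32·32 = 512.00, centroid at (44.67, 24.67).
ΣA = 7172.00 cm²
ΣAX̄ = (4420.00)(17.00) + (2240.00)(114.00) + (512.00)(44.67) = 353369.33 cm³
ΣAȲ = (4420.00)(65.00) + (2240.00)(7.00) + (512.00)(24.67) = 315609.33 cm³
X̄ = 353369.33 / 7172.00 = 49.27 cm
Ȳ = 315609.33 / 7172.00 = 44.01 cm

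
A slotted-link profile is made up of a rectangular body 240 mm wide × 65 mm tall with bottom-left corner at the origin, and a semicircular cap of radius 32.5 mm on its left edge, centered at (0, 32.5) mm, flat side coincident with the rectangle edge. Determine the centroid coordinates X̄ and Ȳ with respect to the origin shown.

X̄ = 107.14 mm, Ȳ = 32.50 mm

rectangular body: A = 240 × 65 = 15600.00, centroid at (120.00, 32.50).
semicircular end: A = ½π·32.5² = 1659.15, centroid at (-13.79, 32.50).
ΣA = 17259.15 mm², ΣAX̄ = 1849114.58 mm³, ΣAȲ = 560922.49 mm³.
X̄ = 1849114.58/17259.15 = 107.14 mm; Ȳ = 560922.49/17259.15 = 32.50 mm.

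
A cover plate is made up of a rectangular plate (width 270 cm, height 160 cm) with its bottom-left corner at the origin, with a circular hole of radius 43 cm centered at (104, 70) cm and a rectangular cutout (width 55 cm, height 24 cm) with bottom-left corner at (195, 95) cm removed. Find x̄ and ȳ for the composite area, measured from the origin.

plate: A = 270 × 160 = 43200.00, centroid at (135.00, 80.00).
hole 1: A = −π·43² = -5808.80, centroid at (104.00, 70.00).
hole 2: A = −(55 × 24) = -1320.00, centroid at (222.50, 107.00).
ΣA = 36071.20 cm², ΣAx̄ = 4934184.30 cm³, ΣAȳ = 2908143.66 cm³.
x̄ = 4934184.30/36071.20 = 136.79 cm; ȳ = 2908143.66/36071.20 = 80.62 cm.

x̄ = 136.79 cm, ȳ = 80.62 cm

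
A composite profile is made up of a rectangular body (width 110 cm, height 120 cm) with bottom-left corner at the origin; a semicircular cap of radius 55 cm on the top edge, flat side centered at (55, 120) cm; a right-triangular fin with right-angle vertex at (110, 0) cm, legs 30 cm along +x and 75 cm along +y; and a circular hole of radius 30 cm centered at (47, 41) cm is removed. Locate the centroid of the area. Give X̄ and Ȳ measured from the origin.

X̄ = 60.89 cm, Ȳ = 85.25 cm

rectangular body: A = 110 × 120 = 13200.00, centroid at (55.00, 60.00).
semicircular top: A = ½π·55² = 4751.66, centroid at (55.00, 143.34).
triangular fin: A = ½·30·75 = 1125.00, centroid at (120.00, 25.00).
hole: A = −π·30² = -2827.43, centroid at (47.00, 41.00).
ΣA = 16249.23 cm²
ΣAX̄ = (13200.00)(55.00) + (4751.66)(55.00) + (1125.00)(120.00) + (-2827.43)(47.00) = 989451.87 cm³
ΣAȲ = (13200.00)(60.00) + (4751.66)(143.34) + (1125.00)(25.00) + (-2827.43)(41.00) = 1385315.96 cm³
X̄ = 989451.87 / 16249.23 = 60.89 cm
Ȳ = 1385315.96 / 16249.23 = 85.25 cm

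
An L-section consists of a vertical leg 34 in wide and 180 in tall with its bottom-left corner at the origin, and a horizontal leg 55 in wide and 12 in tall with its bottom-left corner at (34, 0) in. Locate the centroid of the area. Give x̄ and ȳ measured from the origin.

vertical leg: A = 34 × 180 = 6120.00, centroid at (17.00, 90.00).
horizontal leg: A = 55 × 12 = 660.00, centroid at (61.50, 6.00).
ΣA = 6780.00 in², ΣAx̄ = 144630.00 in³, ΣAȳ = 554760.00 in³.
x̄ = 144630.00/6780.00 = 21.33 in; ȳ = 554760.00/6780.00 = 81.82 in.

x̄ = 21.33 in, ȳ = 81.82 in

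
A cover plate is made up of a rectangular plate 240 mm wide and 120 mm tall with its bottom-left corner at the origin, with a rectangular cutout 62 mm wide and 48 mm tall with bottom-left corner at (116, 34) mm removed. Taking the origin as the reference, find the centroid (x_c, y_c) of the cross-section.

x_c = 116.89 mm, y_c = 60.23 mm

plate: A = 240 × 120 = 28800.00, centroid at (120.00, 60.00).
hole: A = −(62 × 48) = -2976.00, centroid at (147.00, 58.00).
ΣA = 25824.00 mm²
ΣAx_c = (28800.00)(120.00) + (-2976.00)(147.00) = 3018528.00 mm³
ΣAy_c = (28800.00)(60.00) + (-2976.00)(58.00) = 1555392.00 mm³
x_c = 3018528.00 / 25824.00 = 116.89 mm
y_c = 1555392.00 / 25824.00 = 60.23 mm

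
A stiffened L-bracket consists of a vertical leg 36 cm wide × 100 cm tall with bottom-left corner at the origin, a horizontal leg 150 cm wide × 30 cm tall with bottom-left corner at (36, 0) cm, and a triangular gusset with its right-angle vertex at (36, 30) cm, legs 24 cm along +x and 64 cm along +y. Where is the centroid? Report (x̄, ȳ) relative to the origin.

Part | A | x̄ᵢ | ȳᵢ | A·x̄ᵢ | A·ȳᵢ
vertical leg | 3600.00 | 18.00 | 50.00 | 64800.00 | 180000.00
horizontal leg | 4500.00 | 111.00 | 15.00 | 499500.00 | 67500.00
gusset | 768.00 | 44.00 | 51.33 | 33792.00 | 39424.00
Σ | 8868.00 |  |  | 598092.00 | 286924.00
x̄ = 598092.00 / 8868.00 = 67.44 cm
ȳ = 286924.00 / 8868.00 = 32.35 cm

x̄ = 67.44 cm, ȳ = 32.35 cm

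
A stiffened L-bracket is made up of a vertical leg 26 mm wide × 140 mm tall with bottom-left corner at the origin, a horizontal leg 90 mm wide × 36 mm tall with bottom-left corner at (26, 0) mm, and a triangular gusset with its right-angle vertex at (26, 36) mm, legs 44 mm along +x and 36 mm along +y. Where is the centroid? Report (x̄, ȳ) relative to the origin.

Part | A | x̄ᵢ | ȳᵢ | A·x̄ᵢ | A·ȳᵢ
vertical leg | 3640.00 | 13.00 | 70.00 | 47320.00 | 254800.00
horizontal leg | 3240.00 | 71.00 | 18.00 | 230040.00 | 58320.00
gusset | 792.00 | 40.67 | 48.00 | 32208.00 | 38016.00
Σ | 7672.00 |  |  | 309568.00 | 351136.00
x̄ = 309568.00 / 7672.00 = 40.35 mm
ȳ = 351136.00 / 7672.00 = 45.77 mm

x̄ = 40.35 mm, ȳ = 45.77 mm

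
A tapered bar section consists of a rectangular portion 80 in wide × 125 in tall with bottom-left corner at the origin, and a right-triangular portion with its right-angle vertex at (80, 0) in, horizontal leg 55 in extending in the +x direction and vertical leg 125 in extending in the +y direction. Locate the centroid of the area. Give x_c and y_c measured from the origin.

x_c = 54.92 in, y_c = 57.17 in

Part | A | x̄ᵢ | ȳᵢ | A·x̄ᵢ | A·ȳᵢ
rectangular portion | 10000.00 | 40.00 | 62.50 | 400000.00 | 625000.00
triangular portion | 3437.50 | 98.33 | 41.67 | 338020.83 | 143229.17
Σ | 13437.50 |  |  | 738020.83 | 768229.17
x_c = 738020.83 / 13437.50 = 54.92 in
y_c = 768229.17 / 13437.50 = 57.17 in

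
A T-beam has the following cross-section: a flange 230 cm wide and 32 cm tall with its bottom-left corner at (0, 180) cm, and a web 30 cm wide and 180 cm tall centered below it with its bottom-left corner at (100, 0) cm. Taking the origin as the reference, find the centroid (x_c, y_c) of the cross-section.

web: A = 30 × 180 = 5400.00, centroid at (115.00, 90.00).
flange: A = 230 × 32 = 7360.00, centroid at (115.00, 196.00).
ΣA = 12760.00 cm², ΣAx_c = 1467400.00 cm³, ΣAy_c = 1928560.00 cm³.
x_c = 1467400.00/12760.00 = 115.00 cm; y_c = 1928560.00/12760.00 = 151.14 cm.

x_c = 115.00 cm, y_c = 151.14 cm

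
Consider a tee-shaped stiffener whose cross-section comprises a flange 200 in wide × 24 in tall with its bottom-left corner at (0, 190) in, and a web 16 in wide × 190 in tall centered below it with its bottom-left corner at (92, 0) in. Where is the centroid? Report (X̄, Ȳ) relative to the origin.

X̄ = 100.00 in, Ȳ = 160.51 in

Part | A | x̄ᵢ | ȳᵢ | A·x̄ᵢ | A·ȳᵢ
web | 3040.00 | 100.00 | 95.00 | 304000.00 | 288800.00
flange | 4800.00 | 100.00 | 202.00 | 480000.00 | 969600.00
Σ | 7840.00 |  |  | 784000.00 | 1258400.00
X̄ = 784000.00 / 7840.00 = 100.00 in
Ȳ = 1258400.00 / 7840.00 = 160.51 in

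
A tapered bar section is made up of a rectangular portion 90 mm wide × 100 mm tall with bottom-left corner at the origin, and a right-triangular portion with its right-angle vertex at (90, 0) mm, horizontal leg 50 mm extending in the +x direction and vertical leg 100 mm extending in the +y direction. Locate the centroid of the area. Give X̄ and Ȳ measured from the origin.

rectangular portion: A = 90 × 100 = 9000.00, centroid at (45.00, 50.00).
triangular portion: A = ½·50·100 = 2500.00, centroid at (106.67, 33.33).
ΣA = 11500.00 mm²
ΣAX̄ = (9000.00)(45.00) + (2500.00)(106.67) = 671666.67 mm³
ΣAȲ = (9000.00)(50.00) + (2500.00)(33.33) = 533333.33 mm³
X̄ = 671666.67 / 11500.00 = 58.41 mm
Ȳ = 533333.33 / 11500.00 = 46.38 mm

X̄ = 58.41 mm, Ȳ = 46.38 mm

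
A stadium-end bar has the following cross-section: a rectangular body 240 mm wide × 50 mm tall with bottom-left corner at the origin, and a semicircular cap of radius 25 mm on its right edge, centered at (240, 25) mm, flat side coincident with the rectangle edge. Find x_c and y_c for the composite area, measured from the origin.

rectangular body: A = 240 × 50 = 12000.00, centroid at (120.00, 25.00).
semicircular end: A = ½π·25² = 981.75, centroid at (250.61, 25.00).
ΣA = 12981.75 mm², ΣAx_c = 1686036.12 mm³, ΣAy_c = 324543.69 mm³.
x_c = 1686036.12/12981.75 = 129.88 mm; y_c = 324543.69/12981.75 = 25.00 mm.

x_c = 129.88 mm, y_c = 25.00 mm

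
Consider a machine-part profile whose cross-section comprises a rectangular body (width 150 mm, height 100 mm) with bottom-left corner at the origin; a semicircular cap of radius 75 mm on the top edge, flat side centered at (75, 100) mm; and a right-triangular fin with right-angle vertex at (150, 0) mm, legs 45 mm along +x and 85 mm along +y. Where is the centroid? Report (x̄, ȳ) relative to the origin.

x̄ = 81.68 mm, ȳ = 76.47 mm

rectangular body: A = 150 × 100 = 15000.00, centroid at (75.00, 50.00).
semicircular top: A = ½π·75² = 8835.73, centroid at (75.00, 131.83).
triangular fin: A = ½·45·85 = 1912.50, centroid at (165.00, 28.33).
ΣA = 25748.23 mm²
ΣAx̄ = (15000.00)(75.00) + (8835.73)(75.00) + (1912.50)(165.00) = 2103242.20 mm³
ΣAȳ = (15000.00)(50.00) + (8835.73)(131.83) + (1912.50)(28.33) = 1969010.43 mm³
x̄ = 2103242.20 / 25748.23 = 81.68 mm
ȳ = 1969010.43 / 25748.23 = 76.47 mm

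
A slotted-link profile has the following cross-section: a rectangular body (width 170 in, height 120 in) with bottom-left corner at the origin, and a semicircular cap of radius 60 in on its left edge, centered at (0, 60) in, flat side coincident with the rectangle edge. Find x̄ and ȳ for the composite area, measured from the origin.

rectangular body: A = 170 × 120 = 20400.00, centroid at (85.00, 60.00).
semicircular end: A = ½π·60² = 5654.87, centroid at (-25.46, 60.00).
ΣA = 26054.87 in²
ΣAx̄ = (20400.00)(85.00) + (5654.87)(-25.46) = 1590000.00 in³
ΣAȳ = (20400.00)(60.00) + (5654.87)(60.00) = 1563292.01 in³
x̄ = 1590000.00 / 26054.87 = 61.03 in
ȳ = 1563292.01 / 26054.87 = 60.00 in

x̄ = 61.03 in, ȳ = 60.00 in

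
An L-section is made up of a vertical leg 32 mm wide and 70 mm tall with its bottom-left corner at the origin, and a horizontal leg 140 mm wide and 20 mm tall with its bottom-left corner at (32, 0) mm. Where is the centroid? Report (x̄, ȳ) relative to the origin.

vertical leg: A = 32 × 70 = 2240.00, centroid at (16.00, 35.00).
horizontal leg: A = 140 × 20 = 2800.00, centroid at (102.00, 10.00).
ΣA = 5040.00 mm², ΣAx̄ = 321440.00 mm³, ΣAȳ = 106400.00 mm³.
x̄ = 321440.00/5040.00 = 63.78 mm; ȳ = 106400.00/5040.00 = 21.11 mm.

x̄ = 63.78 mm, ȳ = 21.11 mm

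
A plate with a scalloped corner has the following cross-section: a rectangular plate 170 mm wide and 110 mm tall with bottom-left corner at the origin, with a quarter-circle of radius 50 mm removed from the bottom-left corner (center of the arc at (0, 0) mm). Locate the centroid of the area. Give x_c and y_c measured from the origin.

x_c = 92.48 mm, y_c = 58.96 mm

plate: A = 170 × 110 = 18700.00, centroid at (85.00, 55.00).
removed quarter-circle: A = −¼π·50² = -1963.50, centroid at (21.22, 21.22).
ΣA = 16736.50 mm², ΣAx_c = 1547833.33 mm³, ΣAy_c = 986833.33 mm³.
x_c = 1547833.33/16736.50 = 92.48 mm; y_c = 986833.33/16736.50 = 58.96 mm.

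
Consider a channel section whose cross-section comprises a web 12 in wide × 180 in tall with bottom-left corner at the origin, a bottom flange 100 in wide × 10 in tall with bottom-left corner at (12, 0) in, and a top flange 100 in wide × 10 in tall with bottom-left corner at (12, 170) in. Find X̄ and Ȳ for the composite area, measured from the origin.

web: A = 12 × 180 = 2160.00, centroid at (6.00, 90.00).
bottom flange: A = 100 × 10 = 1000.00, centroid at (62.00, 5.00).
top flange: A = 100 × 10 = 1000.00, centroid at (62.00, 175.00).
ΣA = 4160.00 in², ΣAX̄ = 136960.00 in³, ΣAȲ = 374400.00 in³.
X̄ = 136960.00/4160.00 = 32.92 in; Ȳ = 374400.00/4160.00 = 90.00 in.

X̄ = 32.92 in, Ȳ = 90.00 in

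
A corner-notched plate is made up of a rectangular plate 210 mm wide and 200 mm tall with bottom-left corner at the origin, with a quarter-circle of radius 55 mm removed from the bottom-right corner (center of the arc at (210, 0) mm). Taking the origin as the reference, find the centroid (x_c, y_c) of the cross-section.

x_c = 100.10 mm, y_c = 104.60 mm

Part | A | x̄ᵢ | ȳᵢ | A·x̄ᵢ | A·ȳᵢ
plate | 42000.00 | 105.00 | 100.00 | 4410000.00 | 4200000.00
removed quarter-circle | -2375.83 | 186.66 | 23.34 | -443465.85 | -55458.33
Σ | 39624.17 |  |  | 3966534.15 | 4144541.67
x_c = 3966534.15 / 39624.17 = 100.10 mm
y_c = 4144541.67 / 39624.17 = 104.60 mm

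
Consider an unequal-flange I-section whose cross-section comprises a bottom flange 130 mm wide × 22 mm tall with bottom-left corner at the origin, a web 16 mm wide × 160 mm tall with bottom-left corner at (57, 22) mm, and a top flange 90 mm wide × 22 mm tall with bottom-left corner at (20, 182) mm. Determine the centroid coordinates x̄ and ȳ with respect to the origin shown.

bottom flange: A = 130 × 22 = 2860.00, centroid at (65.00, 11.00).
web: A = 16 × 160 = 2560.00, centroid at (65.00, 102.00).
top flange: A = 90 × 22 = 1980.00, centroid at (65.00, 193.00).
ΣA = 7400.00 mm²
ΣAx̄ = (2860.00)(65.00) + (2560.00)(65.00) + (1980.00)(65.00) = 481000.00 mm³
ΣAȳ = (2860.00)(11.00) + (2560.00)(102.00) + (1980.00)(193.00) = 674720.00 mm³
x̄ = 481000.00 / 7400.00 = 65.00 mm
ȳ = 674720.00 / 7400.00 = 91.18 mm

x̄ = 65.00 mm, ȳ = 91.18 mm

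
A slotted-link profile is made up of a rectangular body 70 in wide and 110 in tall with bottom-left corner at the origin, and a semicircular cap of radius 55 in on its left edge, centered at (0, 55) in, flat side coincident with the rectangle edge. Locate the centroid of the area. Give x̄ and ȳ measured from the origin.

x̄ = 12.74 in, ȳ = 55.00 in

rectangular body: A = 70 × 110 = 7700.00, centroid at (35.00, 55.00).
semicircular end: A = ½π·55² = 4751.66, centroid at (-23.34, 55.00).
ΣA = 12451.66 in²
ΣAx̄ = (7700.00)(35.00) + (4751.66)(-23.34) = 158583.33 in³
ΣAȳ = (7700.00)(55.00) + (4751.66)(55.00) = 684841.24 in³
x̄ = 158583.33 / 12451.66 = 12.74 in
ȳ = 684841.24 / 12451.66 = 55.00 in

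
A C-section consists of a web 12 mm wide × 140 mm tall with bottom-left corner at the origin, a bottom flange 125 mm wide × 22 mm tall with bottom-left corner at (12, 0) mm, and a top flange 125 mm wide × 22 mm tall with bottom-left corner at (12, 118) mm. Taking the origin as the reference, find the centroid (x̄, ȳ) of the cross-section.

Part | A | x̄ᵢ | ȳᵢ | A·x̄ᵢ | A·ȳᵢ
web | 1680.00 | 6.00 | 70.00 | 10080.00 | 117600.00
bottom flange | 2750.00 | 74.50 | 11.00 | 204875.00 | 30250.00
top flange | 2750.00 | 74.50 | 129.00 | 204875.00 | 354750.00
Σ | 7180.00 |  |  | 419830.00 | 502600.00
x̄ = 419830.00 / 7180.00 = 58.47 mm
ȳ = 502600.00 / 7180.00 = 70.00 mm

x̄ = 58.47 mm, ȳ = 70.00 mm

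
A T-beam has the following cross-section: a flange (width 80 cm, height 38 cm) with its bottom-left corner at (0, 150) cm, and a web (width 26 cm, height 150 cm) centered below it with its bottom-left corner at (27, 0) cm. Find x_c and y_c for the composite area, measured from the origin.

web: A = 26 × 150 = 3900.00, centroid at (40.00, 75.00).
flange: A = 80 × 38 = 3040.00, centroid at (40.00, 169.00).
ΣA = 6940.00 cm², ΣAx_c = 277600.00 cm³, ΣAy_c = 806260.00 cm³.
x_c = 277600.00/6940.00 = 40.00 cm; y_c = 806260.00/6940.00 = 116.18 cm.

x_c = 40.00 cm, y_c = 116.18 cm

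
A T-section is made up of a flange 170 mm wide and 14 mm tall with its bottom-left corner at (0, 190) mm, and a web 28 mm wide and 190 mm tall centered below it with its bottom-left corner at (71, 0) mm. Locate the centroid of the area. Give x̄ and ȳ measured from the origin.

web: A = 28 × 190 = 5320.00, centroid at (85.00, 95.00).
flange: A = 170 × 14 = 2380.00, centroid at (85.00, 197.00).
ΣA = 7700.00 mm², ΣAx̄ = 654500.00 mm³, ΣAȳ = 974260.00 mm³.
x̄ = 654500.00/7700.00 = 85.00 mm; ȳ = 974260.00/7700.00 = 126.53 mm.

x̄ = 85.00 mm, ȳ = 126.53 mm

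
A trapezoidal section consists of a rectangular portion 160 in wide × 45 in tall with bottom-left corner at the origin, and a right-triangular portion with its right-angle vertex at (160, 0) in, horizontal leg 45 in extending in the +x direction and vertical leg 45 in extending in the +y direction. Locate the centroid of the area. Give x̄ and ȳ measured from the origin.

x̄ = 91.71 in, ȳ = 21.58 in

Part | A | x̄ᵢ | ȳᵢ | A·x̄ᵢ | A·ȳᵢ
rectangular portion | 7200.00 | 80.00 | 22.50 | 576000.00 | 162000.00
triangular portion | 1012.50 | 175.00 | 15.00 | 177187.50 | 15187.50
Σ | 8212.50 |  |  | 753187.50 | 177187.50
x̄ = 753187.50 / 8212.50 = 91.71 in
ȳ = 177187.50 / 8212.50 = 21.58 in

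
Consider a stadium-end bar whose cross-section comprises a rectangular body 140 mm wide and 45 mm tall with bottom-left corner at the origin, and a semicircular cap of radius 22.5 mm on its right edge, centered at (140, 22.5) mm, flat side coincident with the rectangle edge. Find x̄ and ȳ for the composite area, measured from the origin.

x̄ = 78.92 mm, ȳ = 22.50 mm

rectangular body: A = 140 × 45 = 6300.00, centroid at (70.00, 22.50).
semicircular end: A = ½π·22.5² = 795.22, centroid at (149.55, 22.50).
ΣA = 7095.22 mm², ΣAx̄ = 559923.94 mm³, ΣAȳ = 159642.35 mm³.
x̄ = 559923.94/7095.22 = 78.92 mm; ȳ = 159642.35/7095.22 = 22.50 mm.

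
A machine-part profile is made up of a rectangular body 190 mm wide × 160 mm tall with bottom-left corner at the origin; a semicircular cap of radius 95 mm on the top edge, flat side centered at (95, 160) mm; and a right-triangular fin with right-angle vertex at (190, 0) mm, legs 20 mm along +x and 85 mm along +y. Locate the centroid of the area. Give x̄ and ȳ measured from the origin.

rectangular body: A = 190 × 160 = 30400.00, centroid at (95.00, 80.00).
semicircular top: A = ½π·95² = 14176.44, centroid at (95.00, 200.32).
triangular fin: A = ½·20·85 = 850.00, centroid at (196.67, 28.33).
ΣA = 45426.44 mm²
ΣAx̄ = (30400.00)(95.00) + (14176.44)(95.00) + (850.00)(196.67) = 4401928.17 mm³
ΣAȳ = (30400.00)(80.00) + (14176.44)(200.32) + (850.00)(28.33) = 5295896.56 mm³
x̄ = 4401928.17 / 45426.44 = 96.90 mm
ȳ = 5295896.56 / 45426.44 = 116.58 mm

x̄ = 96.90 mm, ȳ = 116.58 mm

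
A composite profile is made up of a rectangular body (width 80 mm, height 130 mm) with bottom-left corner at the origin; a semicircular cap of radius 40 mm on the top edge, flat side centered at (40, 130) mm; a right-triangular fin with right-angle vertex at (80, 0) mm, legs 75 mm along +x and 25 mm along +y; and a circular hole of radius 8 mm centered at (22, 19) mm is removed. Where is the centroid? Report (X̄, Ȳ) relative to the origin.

X̄ = 44.73 mm, Ȳ = 76.88 mm

rectangular body: A = 80 × 130 = 10400.00, centroid at (40.00, 65.00).
semicircular top: A = ½π·40² = 2513.27, centroid at (40.00, 146.98).
triangular fin: A = ½·75·25 = 937.50, centroid at (105.00, 8.33).
hole: A = −π·8² = -201.06, centroid at (22.00, 19.00).
ΣA = 13649.71 mm², ΣAX̄ = 610545.10 mm³, ΣAȲ = 1049384.63 mm³.
X̄ = 610545.10/13649.71 = 44.73 mm; Ȳ = 1049384.63/13649.71 = 76.88 mm.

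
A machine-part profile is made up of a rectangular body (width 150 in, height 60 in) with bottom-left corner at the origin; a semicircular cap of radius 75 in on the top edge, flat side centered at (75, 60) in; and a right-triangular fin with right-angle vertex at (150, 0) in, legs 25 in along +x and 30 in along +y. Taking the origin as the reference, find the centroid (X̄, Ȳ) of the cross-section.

X̄ = 76.72 in, Ȳ = 59.59 in

rectangular body: A = 150 × 60 = 9000.00, centroid at (75.00, 30.00).
semicircular top: A = ½π·75² = 8835.73, centroid at (75.00, 91.83).
triangular fin: A = ½·25·30 = 375.00, centroid at (158.33, 10.00).
ΣA = 18210.73 in²
ΣAX̄ = (9000.00)(75.00) + (8835.73)(75.00) + (375.00)(158.33) = 1397054.70 in³
ΣAȲ = (9000.00)(30.00) + (8835.73)(91.83) + (375.00)(10.00) = 1085143.76 in³
X̄ = 1397054.70 / 18210.73 = 76.72 in
Ȳ = 1085143.76 / 18210.73 = 59.59 in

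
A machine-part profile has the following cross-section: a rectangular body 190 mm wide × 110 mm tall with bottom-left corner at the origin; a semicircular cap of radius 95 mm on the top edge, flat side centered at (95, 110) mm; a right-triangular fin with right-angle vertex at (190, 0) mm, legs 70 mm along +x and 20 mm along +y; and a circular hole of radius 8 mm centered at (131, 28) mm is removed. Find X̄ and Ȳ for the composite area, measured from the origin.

Part | A | x̄ᵢ | ȳᵢ | A·x̄ᵢ | A·ȳᵢ
rectangular body | 20900.00 | 95.00 | 55.00 | 1985500.00 | 1149500.00
semicircular top | 14176.44 | 95.00 | 150.32 | 1346761.50 | 2130991.39
triangular fin | 700.00 | 213.33 | 6.67 | 149333.33 | 4666.67
hole | -201.06 | 131.00 | 28.00 | -26339.11 | -5629.73
Σ | 35575.37 |  |  | 3455255.72 | 3279528.32
X̄ = 3455255.72 / 35575.37 = 97.12 mm
Ȳ = 3279528.32 / 35575.37 = 92.19 mm

X̄ = 97.12 mm, Ȳ = 92.19 mm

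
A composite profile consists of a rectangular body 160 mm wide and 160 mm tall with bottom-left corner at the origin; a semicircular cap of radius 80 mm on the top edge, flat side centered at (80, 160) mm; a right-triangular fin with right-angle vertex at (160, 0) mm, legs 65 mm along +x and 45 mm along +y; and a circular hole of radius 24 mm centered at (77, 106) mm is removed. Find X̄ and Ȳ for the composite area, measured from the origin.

X̄ = 84.37 mm, Ȳ = 108.42 mm

Part | A | x̄ᵢ | ȳᵢ | A·x̄ᵢ | A·ȳᵢ
rectangular body | 25600.00 | 80.00 | 80.00 | 2048000.00 | 2048000.00
semicircular top | 10053.10 | 80.00 | 193.95 | 804247.72 | 1949828.77
triangular fin | 1462.50 | 181.67 | 15.00 | 265687.50 | 21937.50
hole | -1809.56 | 77.00 | 106.00 | -139335.92 | -191813.08
Σ | 35306.04 |  |  | 2978599.30 | 3827953.19
X̄ = 2978599.30 / 35306.04 = 84.37 mm
Ȳ = 3827953.19 / 35306.04 = 108.42 mm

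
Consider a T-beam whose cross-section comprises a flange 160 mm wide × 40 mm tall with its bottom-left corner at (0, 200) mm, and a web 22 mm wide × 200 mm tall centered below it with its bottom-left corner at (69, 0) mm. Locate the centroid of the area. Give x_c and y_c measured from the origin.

x_c = 80.00 mm, y_c = 171.11 mm

web: A = 22 × 200 = 4400.00, centroid at (80.00, 100.00).
flange: A = 160 × 40 = 6400.00, centroid at (80.00, 220.00).
ΣA = 10800.00 mm², ΣAx_c = 864000.00 mm³, ΣAy_c = 1848000.00 mm³.
x_c = 864000.00/10800.00 = 80.00 mm; y_c = 1848000.00/10800.00 = 171.11 mm.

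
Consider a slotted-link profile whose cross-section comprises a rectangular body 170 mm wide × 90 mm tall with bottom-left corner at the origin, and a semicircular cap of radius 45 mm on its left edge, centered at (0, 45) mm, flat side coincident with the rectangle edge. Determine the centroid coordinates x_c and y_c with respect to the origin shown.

x_c = 67.08 mm, y_c = 45.00 mm

rectangular body: A = 170 × 90 = 15300.00, centroid at (85.00, 45.00).
semicircular end: A = ½π·45² = 3180.86, centroid at (-19.10, 45.00).
ΣA = 18480.86 mm²
ΣAx_c = (15300.00)(85.00) + (3180.86)(-19.10) = 1239750.00 mm³
ΣAy_c = (15300.00)(45.00) + (3180.86)(45.00) = 831638.82 mm³
x_c = 1239750.00 / 18480.86 = 67.08 mm
y_c = 831638.82 / 18480.86 = 45.00 mm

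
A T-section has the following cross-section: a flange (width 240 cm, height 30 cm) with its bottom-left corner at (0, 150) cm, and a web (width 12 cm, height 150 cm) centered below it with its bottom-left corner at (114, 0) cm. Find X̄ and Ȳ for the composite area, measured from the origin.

X̄ = 120.00 cm, Ȳ = 147.00 cm

web: A = 12 × 150 = 1800.00, centroid at (120.00, 75.00).
flange: A = 240 × 30 = 7200.00, centroid at (120.00, 165.00).
ΣA = 9000.00 cm², ΣAX̄ = 1080000.00 cm³, ΣAȲ = 1323000.00 cm³.
X̄ = 1080000.00/9000.00 = 120.00 cm; Ȳ = 1323000.00/9000.00 = 147.00 cm.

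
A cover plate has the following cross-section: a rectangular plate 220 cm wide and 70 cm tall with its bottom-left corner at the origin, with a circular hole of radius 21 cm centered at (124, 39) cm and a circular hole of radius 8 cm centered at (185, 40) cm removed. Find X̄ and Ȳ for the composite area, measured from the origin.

X̄ = 107.50 cm, Ȳ = 34.53 cm

Part | A | x̄ᵢ | ȳᵢ | A·x̄ᵢ | A·ȳᵢ
plate | 15400.00 | 110.00 | 35.00 | 1694000.00 | 539000.00
hole 1 | -1385.44 | 124.00 | 39.00 | -171794.85 | -54032.25
hole 2 | -201.06 | 185.00 | 40.00 | -37196.46 | -8042.48
Σ | 13813.50 |  |  | 1485008.69 | 476925.27
X̄ = 1485008.69 / 13813.50 = 107.50 cm
Ȳ = 476925.27 / 13813.50 = 34.53 cm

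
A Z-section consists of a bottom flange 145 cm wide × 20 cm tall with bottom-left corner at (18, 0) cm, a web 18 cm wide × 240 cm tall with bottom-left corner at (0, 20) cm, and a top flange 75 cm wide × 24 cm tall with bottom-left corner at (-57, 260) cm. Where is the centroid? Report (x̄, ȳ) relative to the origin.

bottom flange: A = 145 × 20 = 2900.00, centroid at (90.50, 10.00).
web: A = 18 × 240 = 4320.00, centroid at (9.00, 140.00).
top flange: A = 75 × 24 = 1800.00, centroid at (-19.50, 272.00).
ΣA = 9020.00 cm², ΣAx̄ = 266230.00 cm³, ΣAȳ = 1123400.00 cm³.
x̄ = 266230.00/9020.00 = 29.52 cm; ȳ = 1123400.00/9020.00 = 124.55 cm.

x̄ = 29.52 cm, ȳ = 124.55 cm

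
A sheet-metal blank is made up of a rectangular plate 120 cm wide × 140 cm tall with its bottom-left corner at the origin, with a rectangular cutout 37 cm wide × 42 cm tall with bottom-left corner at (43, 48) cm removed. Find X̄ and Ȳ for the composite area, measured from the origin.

X̄ = 59.85 cm, Ȳ = 70.10 cm

plate: A = 120 × 140 = 16800.00, centroid at (60.00, 70.00).
hole: A = −(37 × 42) = -1554.00, centroid at (61.50, 69.00).
ΣA = 15246.00 cm², ΣAX̄ = 912429.00 cm³, ΣAȲ = 1068774.00 cm³.
X̄ = 912429.00/15246.00 = 59.85 cm; Ȳ = 1068774.00/15246.00 = 70.10 cm.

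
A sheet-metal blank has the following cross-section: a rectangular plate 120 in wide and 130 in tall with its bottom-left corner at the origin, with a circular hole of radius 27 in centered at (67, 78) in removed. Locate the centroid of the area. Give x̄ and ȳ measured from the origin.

plate: A = 120 × 130 = 15600.00, centroid at (60.00, 65.00).
hole: A = −π·27² = -2290.22, centroid at (67.00, 78.00).
ΣA = 13309.78 in²
ΣAx̄ = (15600.00)(60.00) + (-2290.22)(67.00) = 782555.19 in³
ΣAȳ = (15600.00)(65.00) + (-2290.22)(78.00) = 835362.76 in³
x̄ = 782555.19 / 13309.78 = 58.80 in
ȳ = 835362.76 / 13309.78 = 62.76 in

x̄ = 58.80 in, ȳ = 62.76 in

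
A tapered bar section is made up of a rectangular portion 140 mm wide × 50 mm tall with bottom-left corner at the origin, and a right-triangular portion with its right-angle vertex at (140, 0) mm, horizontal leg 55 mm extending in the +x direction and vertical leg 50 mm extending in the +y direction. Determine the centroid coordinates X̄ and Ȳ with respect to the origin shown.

Part | A | x̄ᵢ | ȳᵢ | A·x̄ᵢ | A·ȳᵢ
rectangular portion | 7000.00 | 70.00 | 25.00 | 490000.00 | 175000.00
triangular portion | 1375.00 | 158.33 | 16.67 | 217708.33 | 22916.67
Σ | 8375.00 |  |  | 707708.33 | 197916.67
X̄ = 707708.33 / 8375.00 = 84.50 mm
Ȳ = 197916.67 / 8375.00 = 23.63 mm

X̄ = 84.50 mm, Ȳ = 23.63 mm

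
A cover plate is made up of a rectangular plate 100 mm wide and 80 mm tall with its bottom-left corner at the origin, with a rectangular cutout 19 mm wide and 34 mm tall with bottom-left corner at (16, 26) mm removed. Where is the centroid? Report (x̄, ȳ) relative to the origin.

x̄ = 52.15 mm, ȳ = 39.74 mm

Part | A | x̄ᵢ | ȳᵢ | A·x̄ᵢ | A·ȳᵢ
plate | 8000.00 | 50.00 | 40.00 | 400000.00 | 320000.00
hole | -646.00 | 25.50 | 43.00 | -16473.00 | -27778.00
Σ | 7354.00 |  |  | 383527.00 | 292222.00
x̄ = 383527.00 / 7354.00 = 52.15 mm
ȳ = 292222.00 / 7354.00 = 39.74 mm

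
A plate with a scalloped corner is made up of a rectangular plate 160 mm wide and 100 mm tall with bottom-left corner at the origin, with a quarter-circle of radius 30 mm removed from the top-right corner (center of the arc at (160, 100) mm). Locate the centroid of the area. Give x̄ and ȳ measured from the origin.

plate: A = 160 × 100 = 16000.00, centroid at (80.00, 50.00).
removed quarter-circle: A = −¼π·30² = -706.86, centroid at (147.27, 87.27).
ΣA = 15293.14 mm², ΣAx̄ = 1175902.66 mm³, ΣAȳ = 738314.17 mm³.
x̄ = 1175902.66/15293.14 = 76.89 mm; ȳ = 738314.17/15293.14 = 48.28 mm.

x̄ = 76.89 mm, ȳ = 48.28 mm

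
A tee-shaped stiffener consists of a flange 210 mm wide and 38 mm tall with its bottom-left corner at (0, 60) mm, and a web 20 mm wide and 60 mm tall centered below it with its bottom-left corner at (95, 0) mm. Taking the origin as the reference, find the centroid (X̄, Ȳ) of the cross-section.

X̄ = 105.00 mm, Ȳ = 72.59 mm

web: A = 20 × 60 = 1200.00, centroid at (105.00, 30.00).
flange: A = 210 × 38 = 7980.00, centroid at (105.00, 79.00).
ΣA = 9180.00 mm², ΣAX̄ = 963900.00 mm³, ΣAȲ = 666420.00 mm³.
X̄ = 963900.00/9180.00 = 105.00 mm; Ȳ = 666420.00/9180.00 = 72.59 mm.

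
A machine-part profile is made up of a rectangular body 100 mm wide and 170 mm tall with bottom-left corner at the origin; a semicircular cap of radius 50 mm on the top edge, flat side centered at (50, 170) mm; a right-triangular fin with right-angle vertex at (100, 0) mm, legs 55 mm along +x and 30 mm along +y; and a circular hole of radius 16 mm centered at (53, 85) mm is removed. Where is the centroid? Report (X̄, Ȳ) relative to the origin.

X̄ = 52.58 mm, Ȳ = 101.96 mm

rectangular body: A = 100 × 170 = 17000.00, centroid at (50.00, 85.00).
semicircular top: A = ½π·50² = 3926.99, centroid at (50.00, 191.22).
triangular fin: A = ½·55·30 = 825.00, centroid at (118.33, 10.00).
hole: A = −π·16² = -804.25, centroid at (53.00, 85.00).
ΣA = 20947.74 mm², ΣAX̄ = 1101349.41 mm³, ΣAȲ = 2135810.72 mm³.
X̄ = 1101349.41/20947.74 = 52.58 mm; Ȳ = 2135810.72/20947.74 = 101.96 mm.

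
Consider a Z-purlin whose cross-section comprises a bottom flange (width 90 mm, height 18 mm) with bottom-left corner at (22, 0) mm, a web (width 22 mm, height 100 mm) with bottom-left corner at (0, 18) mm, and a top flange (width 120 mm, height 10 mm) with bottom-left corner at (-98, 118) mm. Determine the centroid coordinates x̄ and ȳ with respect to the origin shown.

bottom flange: A = 90 × 18 = 1620.00, centroid at (67.00, 9.00).
web: A = 22 × 100 = 2200.00, centroid at (11.00, 68.00).
top flange: A = 120 × 10 = 1200.00, centroid at (-38.00, 123.00).
ΣA = 5020.00 mm²
ΣAx̄ = (1620.00)(67.00) + (2200.00)(11.00) + (1200.00)(-38.00) = 87140.00 mm³
ΣAȳ = (1620.00)(9.00) + (2200.00)(68.00) + (1200.00)(123.00) = 311780.00 mm³
x̄ = 87140.00 / 5020.00 = 17.36 mm
ȳ = 311780.00 / 5020.00 = 62.11 mm

x̄ = 17.36 mm, ȳ = 62.11 mm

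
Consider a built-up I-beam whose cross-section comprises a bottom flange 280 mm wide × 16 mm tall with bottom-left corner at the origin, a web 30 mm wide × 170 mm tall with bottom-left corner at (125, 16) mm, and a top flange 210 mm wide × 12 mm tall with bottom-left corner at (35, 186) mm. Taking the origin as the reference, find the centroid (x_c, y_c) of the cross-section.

bottom flange: A = 280 × 16 = 4480.00, centroid at (140.00, 8.00).
web: A = 30 × 170 = 5100.00, centroid at (140.00, 101.00).
top flange: A = 210 × 12 = 2520.00, centroid at (140.00, 192.00).
ΣA = 12100.00 mm², ΣAx_c = 1694000.00 mm³, ΣAy_c = 1034780.00 mm³.
x_c = 1694000.00/12100.00 = 140.00 mm; y_c = 1034780.00/12100.00 = 85.52 mm.

x_c = 140.00 mm, y_c = 85.52 mm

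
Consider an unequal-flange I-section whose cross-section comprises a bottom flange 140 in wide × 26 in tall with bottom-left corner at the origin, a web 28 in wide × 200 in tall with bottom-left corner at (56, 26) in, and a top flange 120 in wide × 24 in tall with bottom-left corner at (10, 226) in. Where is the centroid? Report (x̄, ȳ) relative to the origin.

Part | A | x̄ᵢ | ȳᵢ | A·x̄ᵢ | A·ȳᵢ
bottom flange | 3640.00 | 70.00 | 13.00 | 254800.00 | 47320.00
web | 5600.00 | 70.00 | 126.00 | 392000.00 | 705600.00
top flange | 2880.00 | 70.00 | 238.00 | 201600.00 | 685440.00
Σ | 12120.00 |  |  | 848400.00 | 1438360.00
x̄ = 848400.00 / 12120.00 = 70.00 in
ȳ = 1438360.00 / 12120.00 = 118.68 in

x̄ = 70.00 in, ȳ = 118.68 in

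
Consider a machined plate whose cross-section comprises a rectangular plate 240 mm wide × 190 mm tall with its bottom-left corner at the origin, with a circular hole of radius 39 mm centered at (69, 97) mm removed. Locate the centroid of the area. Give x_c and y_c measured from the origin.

Part | A | x̄ᵢ | ȳᵢ | A·x̄ᵢ | A·ȳᵢ
plate | 45600.00 | 120.00 | 95.00 | 5472000.00 | 4332000.00
hole | -4778.36 | 69.00 | 97.00 | -329707.01 | -463501.16
Σ | 40821.64 |  |  | 5142292.99 | 3868498.84
x_c = 5142292.99 / 40821.64 = 125.97 mm
y_c = 3868498.84 / 40821.64 = 94.77 mm

x_c = 125.97 mm, y_c = 94.77 mm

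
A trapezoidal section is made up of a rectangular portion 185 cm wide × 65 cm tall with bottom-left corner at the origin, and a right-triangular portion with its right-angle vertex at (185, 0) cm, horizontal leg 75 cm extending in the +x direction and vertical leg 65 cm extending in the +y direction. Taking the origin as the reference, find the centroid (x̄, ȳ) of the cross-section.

rectangular portion: A = 185 × 65 = 12025.00, centroid at (92.50, 32.50).
triangular portion: A = ½·75·65 = 2437.50, centroid at (210.00, 21.67).
ΣA = 14462.50 cm², ΣAx̄ = 1624187.50 cm³, ΣAȳ = 443625.00 cm³.
x̄ = 1624187.50/14462.50 = 112.30 cm; ȳ = 443625.00/14462.50 = 30.67 cm.

x̄ = 112.30 cm, ȳ = 30.67 cm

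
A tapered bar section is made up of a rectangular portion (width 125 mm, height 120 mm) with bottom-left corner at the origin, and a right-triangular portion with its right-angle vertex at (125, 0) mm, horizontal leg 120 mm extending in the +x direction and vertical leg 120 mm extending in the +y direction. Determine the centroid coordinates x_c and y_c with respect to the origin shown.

Part | A | x̄ᵢ | ȳᵢ | A·x̄ᵢ | A·ȳᵢ
rectangular portion | 15000.00 | 62.50 | 60.00 | 937500.00 | 900000.00
triangular portion | 7200.00 | 165.00 | 40.00 | 1188000.00 | 288000.00
Σ | 22200.00 |  |  | 2125500.00 | 1188000.00
x_c = 2125500.00 / 22200.00 = 95.74 mm
y_c = 1188000.00 / 22200.00 = 53.51 mm

x_c = 95.74 mm, y_c = 53.51 mm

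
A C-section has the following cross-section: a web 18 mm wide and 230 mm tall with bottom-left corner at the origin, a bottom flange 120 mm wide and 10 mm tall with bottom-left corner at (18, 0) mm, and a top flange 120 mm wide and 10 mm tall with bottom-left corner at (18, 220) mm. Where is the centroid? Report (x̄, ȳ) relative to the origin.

x̄ = 34.32 mm, ȳ = 115.00 mm

web: A = 18 × 230 = 4140.00, centroid at (9.00, 115.00).
bottom flange: A = 120 × 10 = 1200.00, centroid at (78.00, 5.00).
top flange: A = 120 × 10 = 1200.00, centroid at (78.00, 225.00).
ΣA = 6540.00 mm²
ΣAx̄ = (4140.00)(9.00) + (1200.00)(78.00) + (1200.00)(78.00) = 224460.00 mm³
ΣAȳ = (4140.00)(115.00) + (1200.00)(5.00) + (1200.00)(225.00) = 752100.00 mm³
x̄ = 224460.00 / 6540.00 = 34.32 mm
ȳ = 752100.00 / 6540.00 = 115.00 mm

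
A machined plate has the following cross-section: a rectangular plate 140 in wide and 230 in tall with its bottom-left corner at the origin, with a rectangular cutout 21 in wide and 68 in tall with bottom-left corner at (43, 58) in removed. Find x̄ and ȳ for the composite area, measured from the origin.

Part | A | x̄ᵢ | ȳᵢ | A·x̄ᵢ | A·ȳᵢ
plate | 32200.00 | 70.00 | 115.00 | 2254000.00 | 3703000.00
hole | -1428.00 | 53.50 | 92.00 | -76398.00 | -131376.00
Σ | 30772.00 |  |  | 2177602.00 | 3571624.00
x̄ = 2177602.00 / 30772.00 = 70.77 in
ȳ = 3571624.00 / 30772.00 = 116.07 in

x̄ = 70.77 in, ȳ = 116.07 in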